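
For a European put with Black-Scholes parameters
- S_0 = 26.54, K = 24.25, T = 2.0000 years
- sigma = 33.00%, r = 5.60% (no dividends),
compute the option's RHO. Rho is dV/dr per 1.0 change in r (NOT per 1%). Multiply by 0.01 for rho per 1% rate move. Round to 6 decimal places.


d1 = 0.6666868681; d2 = 0.1999963925
phi(d1) = 0.3194437033; exp(-qT) = 1.0000000000; exp(-rT) = 0.8940442575
N(-d2) = 0.4207417013
Rho = -K*T*exp(-rT)*N(-d2) = -24.2500 * 2.0000 * 0.8940442575 * 0.4207417013 = -18.243843

Answer: Rho = -18.243843


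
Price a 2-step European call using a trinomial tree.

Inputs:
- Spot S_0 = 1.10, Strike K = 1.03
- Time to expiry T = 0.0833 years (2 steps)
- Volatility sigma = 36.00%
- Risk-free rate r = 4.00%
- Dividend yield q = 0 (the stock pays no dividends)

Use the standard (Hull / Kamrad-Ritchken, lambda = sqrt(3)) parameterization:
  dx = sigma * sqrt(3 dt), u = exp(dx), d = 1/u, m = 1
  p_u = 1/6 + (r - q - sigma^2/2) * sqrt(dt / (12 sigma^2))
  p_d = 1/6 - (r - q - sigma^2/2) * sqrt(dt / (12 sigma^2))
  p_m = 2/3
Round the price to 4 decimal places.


Answer: Price = V(0,0) = 0.0925

Derivation:
dt = T/N = 0.041650; dx = sigma*sqrt(3*dt) = 0.127254
u = exp(dx) = 1.135705; d = 1/u = 0.880510
p_u = 0.162608, p_m = 0.666667, p_d = 0.170725
Discount per step: exp(-r*dt) = 0.998335
Stock lattice S(k, j) with j the centered position index:
  k=0: S(0,+0) = 1.1000
  k=1: S(1,-1) = 0.9686; S(1,+0) = 1.1000; S(1,+1) = 1.2493
  k=2: S(2,-2) = 0.8528; S(2,-1) = 0.9686; S(2,+0) = 1.1000; S(2,+1) = 1.2493; S(2,+2) = 1.4188
Terminal payoffs V(N, j) = max(S_T - K, 0):
  V(2,-2) = 0.000000; V(2,-1) = 0.000000; V(2,+0) = 0.070000; V(2,+1) = 0.219276; V(2,+2) = 0.388809
Backward induction: V(k, j) = exp(-r*dt) * [p_u * V(k+1, j+1) + p_m * V(k+1, j) + p_d * V(k+1, j-1)]
  V(1,-1) = exp(-r*dt) * [p_u*0.070000 + p_m*0.000000 + p_d*0.000000] = 0.011364
  V(1,+0) = exp(-r*dt) * [p_u*0.219276 + p_m*0.070000 + p_d*0.000000] = 0.082186
  V(1,+1) = exp(-r*dt) * [p_u*0.388809 + p_m*0.219276 + p_d*0.070000] = 0.220990
  V(0,+0) = exp(-r*dt) * [p_u*0.220990 + p_m*0.082186 + p_d*0.011364] = 0.092511


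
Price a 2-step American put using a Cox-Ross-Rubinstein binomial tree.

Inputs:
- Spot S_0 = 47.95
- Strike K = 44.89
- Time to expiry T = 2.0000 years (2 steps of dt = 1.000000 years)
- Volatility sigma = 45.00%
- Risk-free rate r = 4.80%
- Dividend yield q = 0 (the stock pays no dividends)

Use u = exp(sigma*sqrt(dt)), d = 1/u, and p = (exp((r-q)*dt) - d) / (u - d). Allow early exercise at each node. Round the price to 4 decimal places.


dt = T/N = 1.000000
u = exp(sigma*sqrt(dt)) = 1.568312; d = 1/u = 0.637628
p = (exp((r-q)*dt) - d) / (u - d) = 0.442194
Discount per step: exp(-r*dt) = 0.953134
Stock lattice S(k, i) with i counting down-moves:
  k=0: S(0,0) = 47.9500
  k=1: S(1,0) = 75.2006; S(1,1) = 30.5743
  k=2: S(2,0) = 117.9380; S(2,1) = 47.9500; S(2,2) = 19.4950
Terminal payoffs V(N, i) = max(K - S_T, 0):
  V(2,0) = 0.000000; V(2,1) = 0.000000; V(2,2) = 25.394985
Backward induction: V(k, i) = exp(-r*dt) * [p * V(k+1, i) + (1-p) * V(k+1, i+1)]; then take max(V_cont, immediate exercise) for American.
  V(1,0) = exp(-r*dt) * [p*0.000000 + (1-p)*0.000000] = 0.000000; exercise = 0.000000; V(1,0) = max -> 0.000000
  V(1,1) = exp(-r*dt) * [p*0.000000 + (1-p)*25.394985] = 13.501603; exercise = 14.315730; V(1,1) = max -> 14.315730
  V(0,0) = exp(-r*dt) * [p*0.000000 + (1-p)*14.315730] = 7.611160; exercise = 0.000000; V(0,0) = max -> 7.611160

Answer: Price = V(0,0) = 7.6112


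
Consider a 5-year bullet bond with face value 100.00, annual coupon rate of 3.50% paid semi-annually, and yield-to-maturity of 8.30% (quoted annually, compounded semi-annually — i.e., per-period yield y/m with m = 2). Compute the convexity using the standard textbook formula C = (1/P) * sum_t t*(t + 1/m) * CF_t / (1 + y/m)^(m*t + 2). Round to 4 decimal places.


Coupon per period c = face * coupon_rate / m = 1.750000
Periods per year m = 2; per-period yield y/m = 0.041500
Number of cashflows N = 10
Cashflows (t years, CF_t, discount factor 1/(1+y/m)^(m*t), PV):
  t = 0.5000: CF_t = 1.750000, DF = 0.960154, PV = 1.680269
  t = 1.0000: CF_t = 1.750000, DF = 0.921895, PV = 1.613316
  t = 1.5000: CF_t = 1.750000, DF = 0.885161, PV = 1.549031
  t = 2.0000: CF_t = 1.750000, DF = 0.849890, PV = 1.487308
  t = 2.5000: CF_t = 1.750000, DF = 0.816025, PV = 1.428044
  t = 3.0000: CF_t = 1.750000, DF = 0.783510, PV = 1.371142
  t = 3.5000: CF_t = 1.750000, DF = 0.752290, PV = 1.316507
  t = 4.0000: CF_t = 1.750000, DF = 0.722314, PV = 1.264049
  t = 4.5000: CF_t = 1.750000, DF = 0.693532, PV = 1.213681
  t = 5.0000: CF_t = 101.750000, DF = 0.665897, PV = 67.755051
Price P = sum_t PV_t = 80.678398
Convexity numerator sum_t t*(t + 1/m) * CF_t / (1+y/m)^(m*t + 2):
  t = 0.5000: term = 0.774516
  t = 1.0000: term = 2.230962
  t = 1.5000: term = 4.284133
  t = 2.0000: term = 6.855710
  t = 2.5000: term = 9.873802
  t = 3.0000: term = 13.272513
  t = 3.5000: term = 16.991535
  t = 4.0000: term = 20.975765
  t = 4.5000: term = 25.174946
  t = 5.0000: term = 1717.733638
Convexity = (1/P) * sum = 1818.167518 / 80.678398 = 22.535989

Answer: Convexity = 22.5360


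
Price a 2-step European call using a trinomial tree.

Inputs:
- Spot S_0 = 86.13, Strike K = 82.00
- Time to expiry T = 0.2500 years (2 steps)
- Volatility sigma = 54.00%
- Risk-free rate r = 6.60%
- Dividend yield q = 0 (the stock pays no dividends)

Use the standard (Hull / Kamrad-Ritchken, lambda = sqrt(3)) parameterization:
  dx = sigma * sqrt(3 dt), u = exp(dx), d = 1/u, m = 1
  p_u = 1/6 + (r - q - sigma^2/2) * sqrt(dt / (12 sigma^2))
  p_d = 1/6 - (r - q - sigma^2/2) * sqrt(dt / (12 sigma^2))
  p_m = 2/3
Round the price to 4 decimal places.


Answer: Price = V(0,0) = 11.4794

Derivation:
dt = T/N = 0.125000; dx = sigma*sqrt(3*dt) = 0.330681
u = exp(dx) = 1.391916; d = 1/u = 0.718434
p_u = 0.151584, p_m = 0.666667, p_d = 0.181749
Discount per step: exp(-r*dt) = 0.991784
Stock lattice S(k, j) with j the centered position index:
  k=0: S(0,+0) = 86.1300
  k=1: S(1,-1) = 61.8787; S(1,+0) = 86.1300; S(1,+1) = 119.8857
  k=2: S(2,-2) = 44.4558; S(2,-1) = 61.8787; S(2,+0) = 86.1300; S(2,+1) = 119.8857; S(2,+2) = 166.8708
Terminal payoffs V(N, j) = max(S_T - K, 0):
  V(2,-2) = 0.000000; V(2,-1) = 0.000000; V(2,+0) = 4.130000; V(2,+1) = 37.885713; V(2,+2) = 84.870826
Backward induction: V(k, j) = exp(-r*dt) * [p_u * V(k+1, j+1) + p_m * V(k+1, j) + p_d * V(k+1, j-1)]
  V(1,-1) = exp(-r*dt) * [p_u*4.130000 + p_m*0.000000 + p_d*0.000000] = 0.620899
  V(1,+0) = exp(-r*dt) * [p_u*37.885713 + p_m*4.130000 + p_d*0.000000] = 8.426402
  V(1,+1) = exp(-r*dt) * [p_u*84.870826 + p_m*37.885713 + p_d*4.130000] = 38.553457
  V(0,+0) = exp(-r*dt) * [p_u*38.553457 + p_m*8.426402 + p_d*0.620899] = 11.479445


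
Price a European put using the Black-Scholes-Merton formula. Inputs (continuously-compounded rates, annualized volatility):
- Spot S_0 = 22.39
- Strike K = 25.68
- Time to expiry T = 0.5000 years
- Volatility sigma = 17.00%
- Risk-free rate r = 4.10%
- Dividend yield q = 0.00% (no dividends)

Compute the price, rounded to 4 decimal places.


d1 = (ln(S/K) + (r - q + 0.5*sigma^2) * T) / (sigma * sqrt(T)) = -0.90986381
d2 = d1 - sigma * sqrt(T) = -1.03007197
exp(-rT) = 0.97970870; exp(-qT) = 1.00000000
P = K * exp(-rT) * N(-d2) - S_0 * exp(-qT) * N(-d1)
N(-d1) = 0.81855283; N(-d2) = 0.84851189
P = 25.6800 * 0.97970870 * 0.84851189 - 22.3900 * 1.00000000 * 0.81855283 = 3.0202

Answer: Price = 3.0202


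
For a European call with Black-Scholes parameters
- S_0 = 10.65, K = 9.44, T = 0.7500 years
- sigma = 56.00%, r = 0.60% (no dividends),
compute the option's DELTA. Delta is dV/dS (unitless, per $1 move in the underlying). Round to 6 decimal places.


d1 = 0.5004470319; d2 = 0.0154728058
phi(d1) = 0.3519866082; exp(-qT) = 1.0000000000; exp(-rT) = 0.9955101098
N(d1) = 0.6916198281
Delta = exp(-qT) * N(d1) = 1.0000000000 * 0.6916198281 = 0.691620

Answer: Delta = 0.691620


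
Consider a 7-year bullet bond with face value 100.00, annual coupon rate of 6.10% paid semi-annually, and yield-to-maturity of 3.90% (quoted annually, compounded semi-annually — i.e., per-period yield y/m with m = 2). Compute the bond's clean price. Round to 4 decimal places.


Answer: Price = 113.3639

Derivation:
Coupon per period c = face * coupon_rate / m = 3.050000
Periods per year m = 2; per-period yield y/m = 0.019500
Number of cashflows N = 14
Cashflows (t years, CF_t, discount factor 1/(1+y/m)^(m*t), PV):
  t = 0.5000: CF_t = 3.050000, DF = 0.980873, PV = 2.991663
  t = 1.0000: CF_t = 3.050000, DF = 0.962112, PV = 2.934441
  t = 1.5000: CF_t = 3.050000, DF = 0.943709, PV = 2.878314
  t = 2.0000: CF_t = 3.050000, DF = 0.925659, PV = 2.823260
  t = 2.5000: CF_t = 3.050000, DF = 0.907954, PV = 2.769260
  t = 3.0000: CF_t = 3.050000, DF = 0.890588, PV = 2.716292
  t = 3.5000: CF_t = 3.050000, DF = 0.873553, PV = 2.664337
  t = 4.0000: CF_t = 3.050000, DF = 0.856845, PV = 2.613377
  t = 4.5000: CF_t = 3.050000, DF = 0.840456, PV = 2.563390
  t = 5.0000: CF_t = 3.050000, DF = 0.824380, PV = 2.514360
  t = 5.5000: CF_t = 3.050000, DF = 0.808613, PV = 2.466268
  t = 6.0000: CF_t = 3.050000, DF = 0.793146, PV = 2.419096
  t = 6.5000: CF_t = 3.050000, DF = 0.777976, PV = 2.372826
  t = 7.0000: CF_t = 103.050000, DF = 0.763095, PV = 78.636971
Price P = sum_t PV_t = 113.363855


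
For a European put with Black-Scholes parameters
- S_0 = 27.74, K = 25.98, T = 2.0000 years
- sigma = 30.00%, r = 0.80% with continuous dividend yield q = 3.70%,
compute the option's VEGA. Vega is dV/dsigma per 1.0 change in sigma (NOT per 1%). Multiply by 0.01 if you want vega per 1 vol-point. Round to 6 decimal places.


d1 = 0.2299237924; d2 = -0.1943402763
phi(d1) = 0.3885353943; exp(-qT) = 0.9286716938; exp(-rT) = 0.9841273201
Vega = S * exp(-qT) * phi(d1) * sqrt(T) = 27.7400 * 0.9286716938 * 0.3885353943 * 1.4142135624 = 14.155143

Answer: Vega = 14.155143


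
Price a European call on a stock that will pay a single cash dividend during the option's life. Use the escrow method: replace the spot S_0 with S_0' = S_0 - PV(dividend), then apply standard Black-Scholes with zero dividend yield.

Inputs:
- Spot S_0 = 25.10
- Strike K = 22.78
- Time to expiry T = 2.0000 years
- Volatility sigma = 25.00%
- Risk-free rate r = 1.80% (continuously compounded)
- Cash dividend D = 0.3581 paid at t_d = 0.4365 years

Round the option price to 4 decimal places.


PV(D) = D * exp(-r * t_d) = 0.3581 * 0.99217379 = 0.35529743
S_0' = S_0 - PV(D) = 25.1000 - 0.35529743 = 24.74470257
d1 = (ln(S_0'/K) + (r + sigma^2/2)*T) / (sigma*sqrt(T)) = 0.51259152
d2 = d1 - sigma*sqrt(T) = 0.15903813
exp(-rT) = 0.96464029
N(d1) = 0.69588146; N(d2) = 0.56318058
C = S_0' * N(d1) - K * exp(-rT) * N(d2) = 24.74470257 * 0.69588146 - 22.7800 * 0.96464029 * 0.56318058 = 4.8438

Answer: Price = 4.8438


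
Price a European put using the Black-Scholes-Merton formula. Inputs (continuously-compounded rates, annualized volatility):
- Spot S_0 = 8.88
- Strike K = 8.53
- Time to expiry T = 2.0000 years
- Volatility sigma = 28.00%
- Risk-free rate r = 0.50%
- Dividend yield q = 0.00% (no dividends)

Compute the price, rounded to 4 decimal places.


d1 = (ln(S/K) + (r - q + 0.5*sigma^2) * T) / (sigma * sqrt(T)) = 0.32479484
d2 = d1 - sigma * sqrt(T) = -0.07118496
exp(-rT) = 0.99004983; exp(-qT) = 1.00000000
P = K * exp(-rT) * N(-d2) - S_0 * exp(-qT) * N(-d1)
N(-d1) = 0.37266817; N(-d2) = 0.52837472
P = 8.5300 * 0.99004983 * 0.52837472 - 8.8800 * 1.00000000 * 0.37266817 = 1.1529

Answer: Price = 1.1529


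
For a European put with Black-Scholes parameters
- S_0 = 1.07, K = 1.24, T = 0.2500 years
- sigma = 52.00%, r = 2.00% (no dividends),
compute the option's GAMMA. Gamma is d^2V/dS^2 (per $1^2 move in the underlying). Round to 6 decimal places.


Answer: Gamma = 1.314108

Derivation:
d1 = -0.4178951198; d2 = -0.6778951198
phi(d1) = 0.3655849159; exp(-qT) = 1.0000000000; exp(-rT) = 0.9950124792
Gamma = exp(-qT) * phi(d1) / (S * sigma * sqrt(T)) = 1.0000000000 * 0.3655849159 / (1.0700 * 0.5200 * 0.5000000000) = 1.314108


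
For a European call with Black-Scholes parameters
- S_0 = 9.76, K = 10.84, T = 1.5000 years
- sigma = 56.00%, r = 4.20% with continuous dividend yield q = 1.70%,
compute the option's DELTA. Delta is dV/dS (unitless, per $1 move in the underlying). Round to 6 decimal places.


d1 = 0.2445835985; d2 = -0.4412735295
phi(d1) = 0.3871863793; exp(-qT) = 0.9748223790; exp(-rT) = 0.9389434737
N(d1) = 0.5966105675
Delta = exp(-qT) * N(d1) = 0.9748223790 * 0.5966105675 = 0.581589

Answer: Delta = 0.581589


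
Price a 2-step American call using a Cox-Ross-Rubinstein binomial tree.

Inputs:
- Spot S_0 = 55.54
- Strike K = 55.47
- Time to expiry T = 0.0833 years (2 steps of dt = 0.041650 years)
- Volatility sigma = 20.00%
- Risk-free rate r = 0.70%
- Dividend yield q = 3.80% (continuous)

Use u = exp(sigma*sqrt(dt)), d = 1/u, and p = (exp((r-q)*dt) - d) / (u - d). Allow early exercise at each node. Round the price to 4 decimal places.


dt = T/N = 0.041650
u = exp(sigma*sqrt(dt)) = 1.041661; d = 1/u = 0.960005
p = (exp((r-q)*dt) - d) / (u - d) = 0.473995
Discount per step: exp(-r*dt) = 0.999708
Stock lattice S(k, i) with i counting down-moves:
  k=0: S(0,0) = 55.5400
  k=1: S(1,0) = 57.8539; S(1,1) = 53.3187
  k=2: S(2,0) = 60.2641; S(2,1) = 55.5400; S(2,2) = 51.1862
Terminal payoffs V(N, i) = max(S_T - K, 0):
  V(2,0) = 4.794114; V(2,1) = 0.070000; V(2,2) = 0.000000
Backward induction: V(k, i) = exp(-r*dt) * [p * V(k+1, i) + (1-p) * V(k+1, i+1)]; then take max(V_cont, immediate exercise) for American.
  V(1,0) = exp(-r*dt) * [p*4.794114 + (1-p)*0.070000] = 2.308535; exercise = 2.383858; V(1,0) = max -> 2.383858
  V(1,1) = exp(-r*dt) * [p*0.070000 + (1-p)*0.000000] = 0.033170; exercise = 0.000000; V(1,1) = max -> 0.033170
  V(0,0) = exp(-r*dt) * [p*2.383858 + (1-p)*0.033170] = 1.147051; exercise = 0.070000; V(0,0) = max -> 1.147051

Answer: Price = V(0,0) = 1.1471


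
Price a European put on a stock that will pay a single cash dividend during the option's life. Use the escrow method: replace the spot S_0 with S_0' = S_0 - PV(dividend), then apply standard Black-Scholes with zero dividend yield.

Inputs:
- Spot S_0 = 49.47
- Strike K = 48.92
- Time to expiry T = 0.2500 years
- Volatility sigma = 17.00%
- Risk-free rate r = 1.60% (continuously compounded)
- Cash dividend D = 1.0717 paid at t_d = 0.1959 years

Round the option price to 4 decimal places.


Answer: Price = 1.8129

Derivation:
PV(D) = D * exp(-r * t_d) = 1.0717 * 0.99687051 = 1.06834612
S_0' = S_0 - PV(D) = 49.4700 - 1.06834612 = 48.40165388
d1 = (ln(S_0'/K) + (r + sigma^2/2)*T) / (sigma*sqrt(T)) = -0.03576267
d2 = d1 - sigma*sqrt(T) = -0.12076267
exp(-rT) = 0.99600799
N(-d1) = 0.51426420; N(-d2) = 0.54806049
P = K * exp(-rT) * N(-d2) - S_0' * N(-d1) = 48.9200 * 0.99600799 * 0.54806049 - 48.40165388 * 0.51426420 = 1.8129


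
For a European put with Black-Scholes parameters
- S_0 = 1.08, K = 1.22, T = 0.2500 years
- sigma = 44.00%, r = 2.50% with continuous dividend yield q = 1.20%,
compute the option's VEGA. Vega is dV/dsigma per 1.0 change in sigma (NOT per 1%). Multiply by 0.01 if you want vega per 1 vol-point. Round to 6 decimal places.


d1 = -0.4292718982; d2 = -0.6492718982
phi(d1) = 0.3638273946; exp(-qT) = 0.9970044955; exp(-rT) = 0.9937694906
Vega = S * exp(-qT) * phi(d1) * sqrt(T) = 1.0800 * 0.9970044955 * 0.3638273946 * 0.5000000000 = 0.195878

Answer: Vega = 0.195878


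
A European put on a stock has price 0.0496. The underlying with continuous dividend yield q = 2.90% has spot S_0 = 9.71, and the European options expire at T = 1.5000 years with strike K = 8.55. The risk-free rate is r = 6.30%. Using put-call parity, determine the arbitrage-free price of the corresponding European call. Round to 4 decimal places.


Answer: Call price = 1.5672

Derivation:
Put-call parity: C - P = S_0 * exp(-qT) - K * exp(-rT).
S_0 * exp(-qT) = 9.7100 * 0.95743255 = 9.29667010
K * exp(-rT) = 8.5500 * 0.90982773 = 7.77902713
C = P + S*exp(-qT) - K*exp(-rT)
C = 0.0496 + 9.29667010 - 7.77902713 = 1.5672


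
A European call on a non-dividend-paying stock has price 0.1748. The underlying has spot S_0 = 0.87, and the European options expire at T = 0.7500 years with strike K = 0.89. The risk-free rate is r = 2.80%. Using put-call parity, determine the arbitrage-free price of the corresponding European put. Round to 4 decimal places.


Put-call parity: C - P = S_0 * exp(-qT) - K * exp(-rT).
S_0 * exp(-qT) = 0.8700 * 1.00000000 = 0.87000000
K * exp(-rT) = 0.8900 * 0.97921896 = 0.87150488
P = C - S*exp(-qT) + K*exp(-rT)
P = 0.1748 - 0.87000000 + 0.87150488 = 0.1763

Answer: Put price = 0.1763


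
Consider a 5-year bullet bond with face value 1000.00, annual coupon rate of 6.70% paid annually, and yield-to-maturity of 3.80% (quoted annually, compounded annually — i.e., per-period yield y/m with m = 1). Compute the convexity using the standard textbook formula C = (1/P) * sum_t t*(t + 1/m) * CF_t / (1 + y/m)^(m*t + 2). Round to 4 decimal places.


Answer: Convexity = 23.7731

Derivation:
Coupon per period c = face * coupon_rate / m = 67.000000
Periods per year m = 1; per-period yield y/m = 0.038000
Number of cashflows N = 5
Cashflows (t years, CF_t, discount factor 1/(1+y/m)^(m*t), PV):
  t = 1.0000: CF_t = 67.000000, DF = 0.963391, PV = 64.547206
  t = 2.0000: CF_t = 67.000000, DF = 0.928122, PV = 62.184206
  t = 3.0000: CF_t = 67.000000, DF = 0.894145, PV = 59.907713
  t = 4.0000: CF_t = 67.000000, DF = 0.861411, PV = 57.714560
  t = 5.0000: CF_t = 1067.000000, DF = 0.829876, PV = 885.477748
Price P = sum_t PV_t = 1129.831434
Convexity numerator sum_t t*(t + 1/m) * CF_t / (1+y/m)^(m*t + 2):
  t = 1.0000: term = 119.815426
  t = 2.0000: term = 346.287360
  t = 3.0000: term = 667.220346
  t = 4.0000: term = 1071.323613
  t = 5.0000: term = 24654.954169
Convexity = (1/P) * sum = 26859.600914 / 1129.831434 = 23.773105


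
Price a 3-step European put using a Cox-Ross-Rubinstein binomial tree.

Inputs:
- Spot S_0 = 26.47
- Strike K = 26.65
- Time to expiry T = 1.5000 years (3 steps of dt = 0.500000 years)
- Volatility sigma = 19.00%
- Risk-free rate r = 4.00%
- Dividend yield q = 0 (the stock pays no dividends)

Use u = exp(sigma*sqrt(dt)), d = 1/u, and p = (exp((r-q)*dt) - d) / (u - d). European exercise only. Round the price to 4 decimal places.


dt = T/N = 0.500000
u = exp(sigma*sqrt(dt)) = 1.143793; d = 1/u = 0.874284
p = (exp((r-q)*dt) - d) / (u - d) = 0.541419
Discount per step: exp(-r*dt) = 0.980199
Stock lattice S(k, i) with i counting down-moves:
  k=0: S(0,0) = 26.4700
  k=1: S(1,0) = 30.2762; S(1,1) = 23.1423
  k=2: S(2,0) = 34.6297; S(2,1) = 26.4700; S(2,2) = 20.2329
  k=3: S(3,0) = 39.6093; S(3,1) = 30.2762; S(3,2) = 23.1423; S(3,3) = 17.6893
Terminal payoffs V(N, i) = max(K - S_T, 0):
  V(3,0) = 0.000000; V(3,1) = 0.000000; V(3,2) = 3.507709; V(3,3) = 8.960679
Backward induction: V(k, i) = exp(-r*dt) * [p * V(k+1, i) + (1-p) * V(k+1, i+1)].
  V(2,0) = exp(-r*dt) * [p*0.000000 + (1-p)*0.000000] = 0.000000
  V(2,1) = exp(-r*dt) * [p*0.000000 + (1-p)*3.507709] = 1.576718
  V(2,2) = exp(-r*dt) * [p*3.507709 + (1-p)*8.960679] = 5.889365
  V(1,0) = exp(-r*dt) * [p*0.000000 + (1-p)*1.576718] = 0.708736
  V(1,1) = exp(-r*dt) * [p*1.576718 + (1-p)*5.889365] = 3.484035
  V(0,0) = exp(-r*dt) * [p*0.708736 + (1-p)*3.484035] = 1.942201

Answer: Price = V(0,0) = 1.9422


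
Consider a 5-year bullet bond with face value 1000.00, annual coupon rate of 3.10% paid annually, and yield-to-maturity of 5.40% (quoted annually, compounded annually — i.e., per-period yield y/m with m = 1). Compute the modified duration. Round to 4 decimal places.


Coupon per period c = face * coupon_rate / m = 31.000000
Periods per year m = 1; per-period yield y/m = 0.054000
Number of cashflows N = 5
Cashflows (t years, CF_t, discount factor 1/(1+y/m)^(m*t), PV):
  t = 1.0000: CF_t = 31.000000, DF = 0.948767, PV = 29.411765
  t = 2.0000: CF_t = 31.000000, DF = 0.900158, PV = 27.904900
  t = 3.0000: CF_t = 31.000000, DF = 0.854040, PV = 26.475237
  t = 4.0000: CF_t = 31.000000, DF = 0.810285, PV = 25.118821
  t = 5.0000: CF_t = 1031.000000, DF = 0.768771, PV = 792.602816
Price P = sum_t PV_t = 901.513539
First compute Macaulay numerator sum_t t * PV_t:
  t * PV_t at t = 1.0000: 29.411765
  t * PV_t at t = 2.0000: 55.809800
  t * PV_t at t = 3.0000: 79.425712
  t * PV_t at t = 4.0000: 100.475284
  t * PV_t at t = 5.0000: 3963.014079
Macaulay duration D = 4228.136640 / 901.513539 = 4.690042
Modified duration = D / (1 + y/m) = 4.690042 / (1 + 0.054000) = 4.449756

Answer: Modified duration = 4.4498


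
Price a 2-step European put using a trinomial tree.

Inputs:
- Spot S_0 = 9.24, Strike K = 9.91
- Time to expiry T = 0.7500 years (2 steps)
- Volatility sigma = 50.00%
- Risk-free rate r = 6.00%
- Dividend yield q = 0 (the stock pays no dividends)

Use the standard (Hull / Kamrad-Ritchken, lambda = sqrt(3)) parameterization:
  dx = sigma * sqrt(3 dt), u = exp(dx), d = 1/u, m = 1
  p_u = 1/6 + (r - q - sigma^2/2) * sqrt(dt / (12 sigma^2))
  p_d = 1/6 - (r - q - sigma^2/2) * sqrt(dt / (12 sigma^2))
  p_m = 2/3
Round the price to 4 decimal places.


Answer: Price = V(0,0) = 1.6316

Derivation:
dt = T/N = 0.375000; dx = sigma*sqrt(3*dt) = 0.530330
u = exp(dx) = 1.699493; d = 1/u = 0.588411
p_u = 0.143686, p_m = 0.666667, p_d = 0.189648
Discount per step: exp(-r*dt) = 0.977751
Stock lattice S(k, j) with j the centered position index:
  k=0: S(0,+0) = 9.2400
  k=1: S(1,-1) = 5.4369; S(1,+0) = 9.2400; S(1,+1) = 15.7033
  k=2: S(2,-2) = 3.1991; S(2,-1) = 5.4369; S(2,+0) = 9.2400; S(2,+1) = 15.7033; S(2,+2) = 26.6877
Terminal payoffs V(N, j) = max(K - S_T, 0):
  V(2,-2) = 6.710861; V(2,-1) = 4.473085; V(2,+0) = 0.670000; V(2,+1) = 0.000000; V(2,+2) = 0.000000
Backward induction: V(k, j) = exp(-r*dt) * [p_u * V(k+1, j+1) + p_m * V(k+1, j) + p_d * V(k+1, j-1)]
  V(1,-1) = exp(-r*dt) * [p_u*0.670000 + p_m*4.473085 + p_d*6.710861] = 4.254220
  V(1,+0) = exp(-r*dt) * [p_u*0.000000 + p_m*0.670000 + p_d*4.473085] = 1.266165
  V(1,+1) = exp(-r*dt) * [p_u*0.000000 + p_m*0.000000 + p_d*0.670000] = 0.124237
  V(0,+0) = exp(-r*dt) * [p_u*0.124237 + p_m*1.266165 + p_d*4.254220] = 1.631636


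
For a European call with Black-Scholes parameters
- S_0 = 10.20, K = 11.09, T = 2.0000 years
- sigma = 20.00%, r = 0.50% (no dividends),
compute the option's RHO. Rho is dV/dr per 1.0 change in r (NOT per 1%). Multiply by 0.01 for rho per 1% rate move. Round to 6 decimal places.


d1 = -0.1189922158; d2 = -0.4018349282
phi(d1) = 0.3961279131; exp(-qT) = 1.0000000000; exp(-rT) = 0.9900498337
N(d2) = 0.3439027574
Rho = K*T*exp(-rT)*N(d2) = 11.0900 * 2.0000 * 0.9900498337 * 0.3439027574 = 7.551866

Answer: Rho = 7.551866


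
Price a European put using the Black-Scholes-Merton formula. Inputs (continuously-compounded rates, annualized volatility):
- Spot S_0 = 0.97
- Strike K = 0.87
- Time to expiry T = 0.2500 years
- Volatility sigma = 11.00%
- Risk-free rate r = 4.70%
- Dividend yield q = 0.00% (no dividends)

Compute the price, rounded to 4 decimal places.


d1 = (ln(S/K) + (r - q + 0.5*sigma^2) * T) / (sigma * sqrt(T)) = 2.21937018
d2 = d1 - sigma * sqrt(T) = 2.16437018
exp(-rT) = 0.98831876; exp(-qT) = 1.00000000
P = K * exp(-rT) * N(-d2) - S_0 * exp(-qT) * N(-d1)
N(-d1) = 0.01323078; N(-d2) = 0.01521798
P = 0.8700 * 0.98831876 * 0.01521798 - 0.9700 * 1.00000000 * 0.01323078 = 0.0003

Answer: Price = 0.0003


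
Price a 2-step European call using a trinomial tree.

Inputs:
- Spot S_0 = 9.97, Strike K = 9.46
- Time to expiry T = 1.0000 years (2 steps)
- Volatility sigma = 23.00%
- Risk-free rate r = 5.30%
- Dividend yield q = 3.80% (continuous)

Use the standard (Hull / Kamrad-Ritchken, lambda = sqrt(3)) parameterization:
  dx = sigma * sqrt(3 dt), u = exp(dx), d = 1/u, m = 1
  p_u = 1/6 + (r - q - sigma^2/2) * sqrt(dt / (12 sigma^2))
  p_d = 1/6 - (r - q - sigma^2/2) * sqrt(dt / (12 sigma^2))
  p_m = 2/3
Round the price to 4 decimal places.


Answer: Price = V(0,0) = 1.1717

Derivation:
dt = T/N = 0.500000; dx = sigma*sqrt(3*dt) = 0.281691
u = exp(dx) = 1.325370; d = 1/u = 0.754507
p_u = 0.156505, p_m = 0.666667, p_d = 0.176828
Discount per step: exp(-r*dt) = 0.973848
Stock lattice S(k, j) with j the centered position index:
  k=0: S(0,+0) = 9.9700
  k=1: S(1,-1) = 7.5224; S(1,+0) = 9.9700; S(1,+1) = 13.2139
  k=2: S(2,-2) = 5.6757; S(2,-1) = 7.5224; S(2,+0) = 9.9700; S(2,+1) = 13.2139; S(2,+2) = 17.5133
Terminal payoffs V(N, j) = max(S_T - K, 0):
  V(2,-2) = 0.000000; V(2,-1) = 0.000000; V(2,+0) = 0.510000; V(2,+1) = 3.753934; V(2,+2) = 8.053346
Backward induction: V(k, j) = exp(-r*dt) * [p_u * V(k+1, j+1) + p_m * V(k+1, j) + p_d * V(k+1, j-1)]
  V(1,-1) = exp(-r*dt) * [p_u*0.510000 + p_m*0.000000 + p_d*0.000000] = 0.077730
  V(1,+0) = exp(-r*dt) * [p_u*3.753934 + p_m*0.510000 + p_d*0.000000] = 0.903253
  V(1,+1) = exp(-r*dt) * [p_u*8.053346 + p_m*3.753934 + p_d*0.510000] = 3.752424
  V(0,+0) = exp(-r*dt) * [p_u*3.752424 + p_m*0.903253 + p_d*0.077730] = 1.171720


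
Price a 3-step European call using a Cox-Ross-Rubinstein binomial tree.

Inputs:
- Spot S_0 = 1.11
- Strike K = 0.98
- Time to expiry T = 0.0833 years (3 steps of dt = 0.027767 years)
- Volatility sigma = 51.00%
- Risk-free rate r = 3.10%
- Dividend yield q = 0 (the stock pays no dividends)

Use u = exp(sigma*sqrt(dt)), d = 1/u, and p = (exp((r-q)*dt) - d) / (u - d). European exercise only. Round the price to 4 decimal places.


Answer: Price = V(0,0) = 0.1490

Derivation:
dt = T/N = 0.027767
u = exp(sigma*sqrt(dt)) = 1.088699; d = 1/u = 0.918528
p = (exp((r-q)*dt) - d) / (u - d) = 0.483827
Discount per step: exp(-r*dt) = 0.999140
Stock lattice S(k, i) with i counting down-moves:
  k=0: S(0,0) = 1.1100
  k=1: S(1,0) = 1.2085; S(1,1) = 1.0196
  k=2: S(2,0) = 1.3156; S(2,1) = 1.1100; S(2,2) = 0.9365
  k=3: S(3,0) = 1.4323; S(3,1) = 1.2085; S(3,2) = 1.0196; S(3,3) = 0.8602
Terminal payoffs V(N, i) = max(S_T - K, 0):
  V(3,0) = 0.452339; V(3,1) = 0.228455; V(3,2) = 0.039566; V(3,3) = 0.000000
Backward induction: V(k, i) = exp(-r*dt) * [p * V(k+1, i) + (1-p) * V(k+1, i+1)].
  V(2,0) = exp(-r*dt) * [p*0.452339 + (1-p)*0.228455] = 0.336487
  V(2,1) = exp(-r*dt) * [p*0.228455 + (1-p)*0.039566] = 0.130843
  V(2,2) = exp(-r*dt) * [p*0.039566 + (1-p)*0.000000] = 0.019127
  V(1,0) = exp(-r*dt) * [p*0.336487 + (1-p)*0.130843] = 0.230141
  V(1,1) = exp(-r*dt) * [p*0.130843 + (1-p)*0.019127] = 0.073115
  V(0,0) = exp(-r*dt) * [p*0.230141 + (1-p)*0.073115] = 0.148960


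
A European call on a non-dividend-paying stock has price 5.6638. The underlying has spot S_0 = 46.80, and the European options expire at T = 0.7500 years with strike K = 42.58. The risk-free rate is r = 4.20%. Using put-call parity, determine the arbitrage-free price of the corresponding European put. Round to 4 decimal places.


Answer: Put price = 0.1234

Derivation:
Put-call parity: C - P = S_0 * exp(-qT) - K * exp(-rT).
S_0 * exp(-qT) = 46.8000 * 1.00000000 = 46.80000000
K * exp(-rT) = 42.5800 * 0.96899096 = 41.25963493
P = C - S*exp(-qT) + K*exp(-rT)
P = 5.6638 - 46.80000000 + 41.25963493 = 0.1234


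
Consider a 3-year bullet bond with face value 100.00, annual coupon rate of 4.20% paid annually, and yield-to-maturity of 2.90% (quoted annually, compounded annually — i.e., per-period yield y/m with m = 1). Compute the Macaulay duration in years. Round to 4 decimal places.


Answer: Macaulay duration = 2.8830 years

Derivation:
Coupon per period c = face * coupon_rate / m = 4.200000
Periods per year m = 1; per-period yield y/m = 0.029000
Number of cashflows N = 3
Cashflows (t years, CF_t, discount factor 1/(1+y/m)^(m*t), PV):
  t = 1.0000: CF_t = 4.200000, DF = 0.971817, PV = 4.081633
  t = 2.0000: CF_t = 4.200000, DF = 0.944429, PV = 3.966601
  t = 3.0000: CF_t = 104.200000, DF = 0.917812, PV = 95.636042
Price P = sum_t PV_t = 103.684276
Macaulay numerator sum_t t * PV_t:
  t * PV_t at t = 1.0000: 4.081633
  t * PV_t at t = 2.0000: 7.933202
  t * PV_t at t = 3.0000: 286.908126
Macaulay duration D = (sum_t t * PV_t) / P = 298.922961 / 103.684276 = 2.883012


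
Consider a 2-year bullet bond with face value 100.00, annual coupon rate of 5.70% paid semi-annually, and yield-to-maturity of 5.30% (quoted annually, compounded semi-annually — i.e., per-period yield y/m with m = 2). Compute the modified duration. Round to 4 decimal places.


Coupon per period c = face * coupon_rate / m = 2.850000
Periods per year m = 2; per-period yield y/m = 0.026500
Number of cashflows N = 4
Cashflows (t years, CF_t, discount factor 1/(1+y/m)^(m*t), PV):
  t = 0.5000: CF_t = 2.850000, DF = 0.974184, PV = 2.776425
  t = 1.0000: CF_t = 2.850000, DF = 0.949035, PV = 2.704749
  t = 1.5000: CF_t = 2.850000, DF = 0.924535, PV = 2.634923
  t = 2.0000: CF_t = 102.850000, DF = 0.900667, PV = 92.633587
Price P = sum_t PV_t = 100.749684
First compute Macaulay numerator sum_t t * PV_t:
  t * PV_t at t = 0.5000: 1.388212
  t * PV_t at t = 1.0000: 2.704749
  t * PV_t at t = 1.5000: 3.952385
  t * PV_t at t = 2.0000: 185.267174
Macaulay duration D = 193.312520 / 100.749684 = 1.918741
Modified duration = D / (1 + y/m) = 1.918741 / (1 + 0.026500) = 1.869207

Answer: Modified duration = 1.8692


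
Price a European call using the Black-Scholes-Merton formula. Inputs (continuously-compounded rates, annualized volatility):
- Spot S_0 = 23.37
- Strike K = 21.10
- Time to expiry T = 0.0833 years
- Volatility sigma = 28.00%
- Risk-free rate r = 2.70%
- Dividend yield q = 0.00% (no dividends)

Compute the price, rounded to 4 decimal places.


d1 = (ln(S/K) + (r - q + 0.5*sigma^2) * T) / (sigma * sqrt(T)) = 1.33264129
d2 = d1 - sigma * sqrt(T) = 1.25182842
exp(-rT) = 0.99775343; exp(-qT) = 1.00000000
C = S_0 * exp(-qT) * N(d1) - K * exp(-rT) * N(d2)
N(d1) = 0.90867523; N(d2) = 0.89468380
C = 23.3700 * 1.00000000 * 0.90867523 - 21.1000 * 0.99775343 * 0.89468380 = 2.4003

Answer: Price = 2.4003


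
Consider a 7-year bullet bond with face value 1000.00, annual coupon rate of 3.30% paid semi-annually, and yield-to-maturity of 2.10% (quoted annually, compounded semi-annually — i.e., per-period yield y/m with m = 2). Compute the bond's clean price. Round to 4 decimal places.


Answer: Price = 1077.7395

Derivation:
Coupon per period c = face * coupon_rate / m = 16.500000
Periods per year m = 2; per-period yield y/m = 0.010500
Number of cashflows N = 14
Cashflows (t years, CF_t, discount factor 1/(1+y/m)^(m*t), PV):
  t = 0.5000: CF_t = 16.500000, DF = 0.989609, PV = 16.328550
  t = 1.0000: CF_t = 16.500000, DF = 0.979326, PV = 16.158882
  t = 1.5000: CF_t = 16.500000, DF = 0.969150, PV = 15.990977
  t = 2.0000: CF_t = 16.500000, DF = 0.959080, PV = 15.824816
  t = 2.5000: CF_t = 16.500000, DF = 0.949114, PV = 15.660382
  t = 3.0000: CF_t = 16.500000, DF = 0.939252, PV = 15.497657
  t = 3.5000: CF_t = 16.500000, DF = 0.929492, PV = 15.336622
  t = 4.0000: CF_t = 16.500000, DF = 0.919834, PV = 15.177261
  t = 4.5000: CF_t = 16.500000, DF = 0.910276, PV = 15.019556
  t = 5.0000: CF_t = 16.500000, DF = 0.900818, PV = 14.863489
  t = 5.5000: CF_t = 16.500000, DF = 0.891457, PV = 14.709044
  t = 6.0000: CF_t = 16.500000, DF = 0.882194, PV = 14.556204
  t = 6.5000: CF_t = 16.500000, DF = 0.873027, PV = 14.404952
  t = 7.0000: CF_t = 1016.500000, DF = 0.863956, PV = 878.211122
Price P = sum_t PV_t = 1077.739514


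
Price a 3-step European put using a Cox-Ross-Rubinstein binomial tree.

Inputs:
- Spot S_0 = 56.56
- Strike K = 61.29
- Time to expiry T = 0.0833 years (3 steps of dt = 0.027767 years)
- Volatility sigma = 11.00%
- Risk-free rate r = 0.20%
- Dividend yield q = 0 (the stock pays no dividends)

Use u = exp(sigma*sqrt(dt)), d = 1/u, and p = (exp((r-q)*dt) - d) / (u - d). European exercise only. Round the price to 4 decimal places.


Answer: Price = V(0,0) = 4.7198

Derivation:
dt = T/N = 0.027767
u = exp(sigma*sqrt(dt)) = 1.018499; d = 1/u = 0.981837
p = (exp((r-q)*dt) - d) / (u - d) = 0.496933
Discount per step: exp(-r*dt) = 0.999944
Stock lattice S(k, i) with i counting down-moves:
  k=0: S(0,0) = 56.5600
  k=1: S(1,0) = 57.6063; S(1,1) = 55.5327
  k=2: S(2,0) = 58.6719; S(2,1) = 56.5600; S(2,2) = 54.5241
  k=3: S(3,0) = 59.7573; S(3,1) = 57.6063; S(3,2) = 55.5327; S(3,3) = 53.5338
Terminal payoffs V(N, i) = max(K - S_T, 0):
  V(3,0) = 1.532720; V(3,1) = 3.683714; V(3,2) = 5.757282; V(3,3) = 7.756211
Backward induction: V(k, i) = exp(-r*dt) * [p * V(k+1, i) + (1-p) * V(k+1, i+1)].
  V(2,0) = exp(-r*dt) * [p*1.532720 + (1-p)*3.683714] = 2.614670
  V(2,1) = exp(-r*dt) * [p*3.683714 + (1-p)*5.757282] = 4.726596
  V(2,2) = exp(-r*dt) * [p*5.757282 + (1-p)*7.756211] = 6.762503
  V(1,0) = exp(-r*dt) * [p*2.614670 + (1-p)*4.726596] = 3.676907
  V(1,1) = exp(-r*dt) * [p*4.726596 + (1-p)*6.762503] = 5.750475
  V(0,0) = exp(-r*dt) * [p*3.676907 + (1-p)*5.750475] = 4.719790


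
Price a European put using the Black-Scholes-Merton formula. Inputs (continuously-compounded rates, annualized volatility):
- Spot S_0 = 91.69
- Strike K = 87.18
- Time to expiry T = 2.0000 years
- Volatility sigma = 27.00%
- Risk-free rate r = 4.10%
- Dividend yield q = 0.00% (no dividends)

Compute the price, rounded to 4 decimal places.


d1 = (ln(S/K) + (r - q + 0.5*sigma^2) * T) / (sigma * sqrt(T)) = 0.53776355
d2 = d1 - sigma * sqrt(T) = 0.15592588
exp(-rT) = 0.92127196; exp(-qT) = 1.00000000
P = K * exp(-rT) * N(-d2) - S_0 * exp(-qT) * N(-d1)
N(-d1) = 0.29537015; N(-d2) = 0.43804572
P = 87.1800 * 0.92127196 * 0.43804572 - 91.6900 * 1.00000000 * 0.29537015 = 8.0998

Answer: Price = 8.0998


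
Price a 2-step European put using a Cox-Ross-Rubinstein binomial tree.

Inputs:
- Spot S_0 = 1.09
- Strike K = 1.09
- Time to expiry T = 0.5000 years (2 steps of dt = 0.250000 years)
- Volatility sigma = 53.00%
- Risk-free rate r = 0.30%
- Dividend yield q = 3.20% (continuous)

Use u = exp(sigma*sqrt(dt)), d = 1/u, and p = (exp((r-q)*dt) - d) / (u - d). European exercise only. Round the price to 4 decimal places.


Answer: Price = V(0,0) = 0.1503

Derivation:
dt = T/N = 0.250000
u = exp(sigma*sqrt(dt)) = 1.303431; d = 1/u = 0.767206
p = (exp((r-q)*dt) - d) / (u - d) = 0.420663
Discount per step: exp(-r*dt) = 0.999250
Stock lattice S(k, i) with i counting down-moves:
  k=0: S(0,0) = 1.0900
  k=1: S(1,0) = 1.4207; S(1,1) = 0.8363
  k=2: S(2,0) = 1.8518; S(2,1) = 1.0900; S(2,2) = 0.6416
Terminal payoffs V(N, i) = max(K - S_T, 0):
  V(2,0) = 0.000000; V(2,1) = 0.000000; V(2,2) = 0.448421
Backward induction: V(k, i) = exp(-r*dt) * [p * V(k+1, i) + (1-p) * V(k+1, i+1)].
  V(1,0) = exp(-r*dt) * [p*0.000000 + (1-p)*0.000000] = 0.000000
  V(1,1) = exp(-r*dt) * [p*0.000000 + (1-p)*0.448421] = 0.259592
  V(0,0) = exp(-r*dt) * [p*0.000000 + (1-p)*0.259592] = 0.150278


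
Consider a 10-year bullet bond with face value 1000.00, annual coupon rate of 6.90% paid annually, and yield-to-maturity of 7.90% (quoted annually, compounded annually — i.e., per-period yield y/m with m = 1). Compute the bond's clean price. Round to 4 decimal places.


Coupon per period c = face * coupon_rate / m = 69.000000
Periods per year m = 1; per-period yield y/m = 0.079000
Number of cashflows N = 10
Cashflows (t years, CF_t, discount factor 1/(1+y/m)^(m*t), PV):
  t = 1.0000: CF_t = 69.000000, DF = 0.926784, PV = 63.948100
  t = 2.0000: CF_t = 69.000000, DF = 0.858929, PV = 59.266080
  t = 3.0000: CF_t = 69.000000, DF = 0.796041, PV = 54.926858
  t = 4.0000: CF_t = 69.000000, DF = 0.737758, PV = 50.905336
  t = 5.0000: CF_t = 69.000000, DF = 0.683743, PV = 47.178254
  t = 6.0000: CF_t = 69.000000, DF = 0.633682, PV = 43.724054
  t = 7.0000: CF_t = 69.000000, DF = 0.587286, PV = 40.522756
  t = 8.0000: CF_t = 69.000000, DF = 0.544288, PV = 37.555845
  t = 9.0000: CF_t = 69.000000, DF = 0.504437, PV = 34.806158
  t = 10.0000: CF_t = 1069.000000, DF = 0.467504, PV = 499.762032
Price P = sum_t PV_t = 932.595473

Answer: Price = 932.5955


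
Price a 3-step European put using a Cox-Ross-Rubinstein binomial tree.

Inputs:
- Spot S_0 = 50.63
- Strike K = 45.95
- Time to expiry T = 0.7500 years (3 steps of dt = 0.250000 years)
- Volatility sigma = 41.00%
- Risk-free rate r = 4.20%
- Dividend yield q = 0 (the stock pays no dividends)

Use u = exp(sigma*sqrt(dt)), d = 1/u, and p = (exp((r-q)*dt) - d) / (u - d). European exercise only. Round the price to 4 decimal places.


Answer: Price = V(0,0) = 4.4044

Derivation:
dt = T/N = 0.250000
u = exp(sigma*sqrt(dt)) = 1.227525; d = 1/u = 0.814647
p = (exp((r-q)*dt) - d) / (u - d) = 0.474494
Discount per step: exp(-r*dt) = 0.989555
Stock lattice S(k, i) with i counting down-moves:
  k=0: S(0,0) = 50.6300
  k=1: S(1,0) = 62.1496; S(1,1) = 41.2456
  k=2: S(2,0) = 76.2902; S(2,1) = 50.6300; S(2,2) = 33.6006
  k=3: S(3,0) = 93.6481; S(3,1) = 62.1496; S(3,2) = 41.2456; S(3,3) = 27.3726
Terminal payoffs V(N, i) = max(K - S_T, 0):
  V(3,0) = 0.000000; V(3,1) = 0.000000; V(3,2) = 4.704406; V(3,3) = 18.577351
Backward induction: V(k, i) = exp(-r*dt) * [p * V(k+1, i) + (1-p) * V(k+1, i+1)].
  V(2,0) = exp(-r*dt) * [p*0.000000 + (1-p)*0.000000] = 0.000000
  V(2,1) = exp(-r*dt) * [p*0.000000 + (1-p)*4.704406] = 2.446372
  V(2,2) = exp(-r*dt) * [p*4.704406 + (1-p)*18.577351] = 11.869437
  V(1,0) = exp(-r*dt) * [p*0.000000 + (1-p)*2.446372] = 1.272155
  V(1,1) = exp(-r*dt) * [p*2.446372 + (1-p)*11.869437] = 7.320974
  V(0,0) = exp(-r*dt) * [p*1.272155 + (1-p)*7.320974] = 4.404357


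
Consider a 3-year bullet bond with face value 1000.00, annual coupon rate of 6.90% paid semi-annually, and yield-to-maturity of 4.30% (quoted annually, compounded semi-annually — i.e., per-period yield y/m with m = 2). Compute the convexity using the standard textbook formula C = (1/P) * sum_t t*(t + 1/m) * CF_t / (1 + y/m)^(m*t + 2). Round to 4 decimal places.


Answer: Convexity = 9.0391

Derivation:
Coupon per period c = face * coupon_rate / m = 34.500000
Periods per year m = 2; per-period yield y/m = 0.021500
Number of cashflows N = 6
Cashflows (t years, CF_t, discount factor 1/(1+y/m)^(m*t), PV):
  t = 0.5000: CF_t = 34.500000, DF = 0.978953, PV = 33.773862
  t = 1.0000: CF_t = 34.500000, DF = 0.958348, PV = 33.063007
  t = 1.5000: CF_t = 34.500000, DF = 0.938177, PV = 32.367114
  t = 2.0000: CF_t = 34.500000, DF = 0.918431, PV = 31.685868
  t = 2.5000: CF_t = 34.500000, DF = 0.899100, PV = 31.018961
  t = 3.0000: CF_t = 1034.500000, DF = 0.880177, PV = 910.542600
Price P = sum_t PV_t = 1072.451412
Convexity numerator sum_t t*(t + 1/m) * CF_t / (1+y/m)^(m*t + 2):
  t = 0.5000: term = 16.183557
  t = 1.0000: term = 47.528802
  t = 1.5000: term = 93.056882
  t = 2.0000: term = 151.830448
  t = 2.5000: term = 222.952200
  t = 3.0000: term = 9162.475499
Convexity = (1/P) * sum = 9694.027388 / 1072.451412 = 9.039130


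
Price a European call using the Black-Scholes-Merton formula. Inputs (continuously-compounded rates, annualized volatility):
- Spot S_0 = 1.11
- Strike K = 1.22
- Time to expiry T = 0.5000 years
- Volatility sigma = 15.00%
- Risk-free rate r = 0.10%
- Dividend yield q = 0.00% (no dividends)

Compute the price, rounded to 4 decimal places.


Answer: Price = 0.0127

Derivation:
d1 = (ln(S/K) + (r - q + 0.5*sigma^2) * T) / (sigma * sqrt(T)) = -0.83312116
d2 = d1 - sigma * sqrt(T) = -0.93918718
exp(-rT) = 0.99950012; exp(-qT) = 1.00000000
C = S_0 * exp(-qT) * N(d1) - K * exp(-rT) * N(d2)
N(d1) = 0.20238820; N(d2) = 0.17381733
C = 1.1100 * 1.00000000 * 0.20238820 - 1.2200 * 0.99950012 * 0.17381733 = 0.0127


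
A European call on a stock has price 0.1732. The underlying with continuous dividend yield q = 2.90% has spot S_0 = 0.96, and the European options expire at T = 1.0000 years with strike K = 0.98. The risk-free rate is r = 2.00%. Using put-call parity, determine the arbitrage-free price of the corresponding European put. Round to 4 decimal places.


Put-call parity: C - P = S_0 * exp(-qT) - K * exp(-rT).
S_0 * exp(-qT) = 0.9600 * 0.97141646 = 0.93255981
K * exp(-rT) = 0.9800 * 0.98019867 = 0.96059470
P = C - S*exp(-qT) + K*exp(-rT)
P = 0.1732 - 0.93255981 + 0.96059470 = 0.2012

Answer: Put price = 0.2012


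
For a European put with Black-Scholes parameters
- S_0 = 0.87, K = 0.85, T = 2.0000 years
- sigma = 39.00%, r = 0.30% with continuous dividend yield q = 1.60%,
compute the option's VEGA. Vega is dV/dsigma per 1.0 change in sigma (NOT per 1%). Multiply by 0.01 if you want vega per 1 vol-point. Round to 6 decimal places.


Answer: Vega = 0.458272

Derivation:
d1 = 0.2707980771; d2 = -0.2807452123
phi(d1) = 0.3845796603; exp(-qT) = 0.9685065821; exp(-rT) = 0.9940179641
Vega = S * exp(-qT) * phi(d1) * sqrt(T) = 0.8700 * 0.9685065821 * 0.3845796603 * 1.4142135624 = 0.458272
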